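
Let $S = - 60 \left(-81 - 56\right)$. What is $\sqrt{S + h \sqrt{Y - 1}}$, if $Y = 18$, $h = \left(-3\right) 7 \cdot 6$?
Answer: $\sqrt{8220 - 126 \sqrt{17}} \approx 87.752$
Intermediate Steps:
$h = -126$ ($h = \left(-21\right) 6 = -126$)
$S = 8220$ ($S = \left(-60\right) \left(-137\right) = 8220$)
$\sqrt{S + h \sqrt{Y - 1}} = \sqrt{8220 - 126 \sqrt{18 - 1}} = \sqrt{8220 - 126 \sqrt{17}}$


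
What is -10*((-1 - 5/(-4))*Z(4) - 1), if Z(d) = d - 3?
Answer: 15/2 ≈ 7.5000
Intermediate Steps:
Z(d) = -3 + d
-10*((-1 - 5/(-4))*Z(4) - 1) = -10*((-1 - 5/(-4))*(-3 + 4) - 1) = -10*((-1 - 5*(-¼))*1 - 1) = -10*((-1 + 5/4)*1 - 1) = -10*((¼)*1 - 1) = -10*(¼ - 1) = -10*(-¾) = 15/2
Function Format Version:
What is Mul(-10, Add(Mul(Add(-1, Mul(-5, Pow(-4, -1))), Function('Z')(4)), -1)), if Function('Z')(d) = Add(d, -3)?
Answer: Rational(15, 2) ≈ 7.5000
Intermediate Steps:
Function('Z')(d) = Add(-3, d)
Mul(-10, Add(Mul(Add(-1, Mul(-5, Pow(-4, -1))), Function('Z')(4)), -1)) = Mul(-10, Add(Mul(Add(-1, Mul(-5, Pow(-4, -1))), Add(-3, 4)), -1)) = Mul(-10, Add(Mul(Add(-1, Mul(-5, Rational(-1, 4))), 1), -1)) = Mul(-10, Add(Mul(Add(-1, Rational(5, 4)), 1), -1)) = Mul(-10, Add(Mul(Rational(1, 4), 1), -1)) = Mul(-10, Add(Rational(1, 4), -1)) = Mul(-10, Rational(-3, 4)) = Rational(15, 2)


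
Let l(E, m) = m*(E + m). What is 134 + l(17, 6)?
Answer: 272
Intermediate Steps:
134 + l(17, 6) = 134 + 6*(17 + 6) = 134 + 6*23 = 134 + 138 = 272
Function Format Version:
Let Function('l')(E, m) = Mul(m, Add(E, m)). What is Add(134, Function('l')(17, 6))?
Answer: 272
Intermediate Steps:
Add(134, Function('l')(17, 6)) = Add(134, Mul(6, Add(17, 6))) = Add(134, Mul(6, 23)) = Add(134, 138) = 272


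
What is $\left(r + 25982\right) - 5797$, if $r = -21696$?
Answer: $-1511$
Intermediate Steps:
$\left(r + 25982\right) - 5797 = \left(-21696 + 25982\right) - 5797 = 4286 - 5797 = -1511$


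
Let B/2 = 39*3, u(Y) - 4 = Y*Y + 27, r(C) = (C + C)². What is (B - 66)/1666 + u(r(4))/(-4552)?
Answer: -436489/541688 ≈ -0.80579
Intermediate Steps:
r(C) = 4*C² (r(C) = (2*C)² = 4*C²)
u(Y) = 31 + Y² (u(Y) = 4 + (Y*Y + 27) = 4 + (Y² + 27) = 4 + (27 + Y²) = 31 + Y²)
B = 234 (B = 2*(39*3) = 2*117 = 234)
(B - 66)/1666 + u(r(4))/(-4552) = (234 - 66)/1666 + (31 + (4*4²)²)/(-4552) = 168*(1/1666) + (31 + (4*16)²)*(-1/4552) = 12/119 + (31 + 64²)*(-1/4552) = 12/119 + (31 + 4096)*(-1/4552) = 12/119 + 4127*(-1/4552) = 12/119 - 4127/4552 = -436489/541688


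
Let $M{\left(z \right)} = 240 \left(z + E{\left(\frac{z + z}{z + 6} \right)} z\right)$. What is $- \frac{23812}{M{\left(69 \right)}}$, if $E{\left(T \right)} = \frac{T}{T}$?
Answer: $- \frac{5953}{8280} \approx -0.71896$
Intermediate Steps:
$E{\left(T \right)} = 1$
$M{\left(z \right)} = 480 z$ ($M{\left(z \right)} = 240 \left(z + 1 z\right) = 240 \left(z + z\right) = 240 \cdot 2 z = 480 z$)
$- \frac{23812}{M{\left(69 \right)}} = - \frac{23812}{480 \cdot 69} = - \frac{23812}{33120} = \left(-23812\right) \frac{1}{33120} = - \frac{5953}{8280}$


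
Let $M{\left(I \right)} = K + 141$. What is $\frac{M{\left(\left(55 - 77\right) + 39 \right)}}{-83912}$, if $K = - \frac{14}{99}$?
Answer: $- \frac{13945}{8307288} \approx -0.0016786$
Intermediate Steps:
$K = - \frac{14}{99}$ ($K = \left(-14\right) \frac{1}{99} = - \frac{14}{99} \approx -0.14141$)
$M{\left(I \right)} = \frac{13945}{99}$ ($M{\left(I \right)} = - \frac{14}{99} + 141 = \frac{13945}{99}$)
$\frac{M{\left(\left(55 - 77\right) + 39 \right)}}{-83912} = \frac{13945}{99 \left(-83912\right)} = \frac{13945}{99} \left(- \frac{1}{83912}\right) = - \frac{13945}{8307288}$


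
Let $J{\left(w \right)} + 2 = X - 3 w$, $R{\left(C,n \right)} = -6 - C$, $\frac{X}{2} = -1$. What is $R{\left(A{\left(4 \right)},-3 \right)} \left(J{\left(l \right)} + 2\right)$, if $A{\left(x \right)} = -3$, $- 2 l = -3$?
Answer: $\frac{39}{2} \approx 19.5$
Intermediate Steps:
$X = -2$ ($X = 2 \left(-1\right) = -2$)
$l = \frac{3}{2}$ ($l = \left(- \frac{1}{2}\right) \left(-3\right) = \frac{3}{2} \approx 1.5$)
$J{\left(w \right)} = -4 - 3 w$ ($J{\left(w \right)} = -2 - \left(2 + 3 w\right) = -4 - 3 w$)
$R{\left(A{\left(4 \right)},-3 \right)} \left(J{\left(l \right)} + 2\right) = \left(-6 - -3\right) \left(\left(-4 - \frac{9}{2}\right) + 2\right) = \left(-6 + 3\right) \left(\left(-4 - \frac{9}{2}\right) + 2\right) = - 3 \left(- \frac{17}{2} + 2\right) = \left(-3\right) \left(- \frac{13}{2}\right) = \frac{39}{2}$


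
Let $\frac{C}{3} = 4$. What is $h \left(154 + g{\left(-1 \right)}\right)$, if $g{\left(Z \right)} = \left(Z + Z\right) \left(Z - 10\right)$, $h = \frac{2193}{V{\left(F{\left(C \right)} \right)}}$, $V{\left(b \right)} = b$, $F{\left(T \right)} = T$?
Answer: $32164$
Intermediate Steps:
$C = 12$ ($C = 3 \cdot 4 = 12$)
$h = \frac{731}{4}$ ($h = \frac{2193}{12} = 2193 \cdot \frac{1}{12} = \frac{731}{4} \approx 182.75$)
$g{\left(Z \right)} = 2 Z \left(-10 + Z\right)$
$h \left(154 + g{\left(-1 \right)}\right) = \frac{731 \left(154 + 2 \left(-1\right) \left(-10 - 1\right)\right)}{4} = \frac{731 \left(154 + 2 \left(-1\right) \left(-11\right)\right)}{4} = \frac{731 \left(154 + 22\right)}{4} = \frac{731}{4} \cdot 176 = 32164$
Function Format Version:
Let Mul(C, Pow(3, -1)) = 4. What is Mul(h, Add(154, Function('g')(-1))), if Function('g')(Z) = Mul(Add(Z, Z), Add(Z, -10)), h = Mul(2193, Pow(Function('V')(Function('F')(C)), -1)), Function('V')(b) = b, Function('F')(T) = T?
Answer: 32164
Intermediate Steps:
C = 12 (C = Mul(3, 4) = 12)
h = Rational(731, 4) (h = Mul(2193, Pow(12, -1)) = Mul(2193, Rational(1, 12)) = Rational(731, 4) ≈ 182.75)
Function('g')(Z) = Mul(2, Z, Add(-10, Z)) (Function('g')(Z) = Mul(Mul(2, Z), Add(-10, Z)) = Mul(2, Z, Add(-10, Z)))
Mul(h, Add(154, Function('g')(-1))) = Mul(Rational(731, 4), Add(154, Mul(2, -1, Add(-10, -1)))) = Mul(Rational(731, 4), Add(154, Mul(2, -1, -11))) = Mul(Rational(731, 4), Add(154, 22)) = Mul(Rational(731, 4), 176) = 32164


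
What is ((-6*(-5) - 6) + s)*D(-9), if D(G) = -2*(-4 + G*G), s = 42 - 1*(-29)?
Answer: -14630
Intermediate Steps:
s = 71 (s = 42 + 29 = 71)
D(G) = 8 - 2*G² (D(G) = -2*(-4 + G²) = 8 - 2*G²)
((-6*(-5) - 6) + s)*D(-9) = ((-6*(-5) - 6) + 71)*(8 - 2*(-9)²) = ((30 - 6) + 71)*(8 - 2*81) = (24 + 71)*(8 - 162) = 95*(-154) = -14630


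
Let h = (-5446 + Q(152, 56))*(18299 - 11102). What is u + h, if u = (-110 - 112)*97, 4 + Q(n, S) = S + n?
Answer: -37748208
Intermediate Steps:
Q(n, S) = -4 + S + n (Q(n, S) = -4 + (S + n) = -4 + S + n)
u = -21534 (u = -222*97 = -21534)
h = -37726674 (h = (-5446 + (-4 + 56 + 152))*(18299 - 11102) = (-5446 + 204)*7197 = -5242*7197 = -37726674)
u + h = -21534 - 37726674 = -37748208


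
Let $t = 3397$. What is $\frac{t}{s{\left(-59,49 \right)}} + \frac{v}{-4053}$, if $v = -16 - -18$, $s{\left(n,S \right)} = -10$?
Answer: $- \frac{13768061}{40530} \approx -339.7$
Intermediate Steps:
$v = 2$ ($v = -16 + 18 = 2$)
$\frac{t}{s{\left(-59,49 \right)}} + \frac{v}{-4053} = \frac{3397}{-10} + \frac{2}{-4053} = 3397 \left(- \frac{1}{10}\right) + 2 \left(- \frac{1}{4053}\right) = - \frac{3397}{10} - \frac{2}{4053} = - \frac{13768061}{40530}$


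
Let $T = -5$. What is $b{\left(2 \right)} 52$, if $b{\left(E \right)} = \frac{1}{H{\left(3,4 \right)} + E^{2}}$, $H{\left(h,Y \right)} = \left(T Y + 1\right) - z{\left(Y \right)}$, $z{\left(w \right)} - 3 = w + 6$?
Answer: $- \frac{13}{7} \approx -1.8571$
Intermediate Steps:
$z{\left(w \right)} = 9 + w$ ($z{\left(w \right)} = 3 + \left(w + 6\right) = 3 + \left(6 + w\right) = 9 + w$)
$H{\left(h,Y \right)} = -8 - 6 Y$ ($H{\left(h,Y \right)} = \left(- 5 Y + 1\right) - \left(9 + Y\right) = \left(1 - 5 Y\right) - \left(9 + Y\right) = -8 - 6 Y$)
$b{\left(E \right)} = \frac{1}{-32 + E^{2}}$ ($b{\left(E \right)} = \frac{1}{\left(-8 - 24\right) + E^{2}} = \frac{1}{-32 + E^{2}}$)
$b{\left(2 \right)} 52 = \frac{1}{-32 + 2^{2}} \cdot 52 = \frac{1}{-32 + 4} \cdot 52 = \frac{1}{-28} \cdot 52 = \left(- \frac{1}{28}\right) 52 = - \frac{13}{7}$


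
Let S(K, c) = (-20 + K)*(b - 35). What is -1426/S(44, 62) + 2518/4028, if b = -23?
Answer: 1156123/700872 ≈ 1.6495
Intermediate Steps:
S(K, c) = 1160 - 58*K (S(K, c) = (-20 + K)*(-23 - 35) = (-20 + K)*(-58) = 1160 - 58*K)
-1426/S(44, 62) + 2518/4028 = -1426/(1160 - 58*44) + 2518/4028 = -1426/(1160 - 2552) + 2518*(1/4028) = -1426/(-1392) + 1259/2014 = -1426*(-1/1392) + 1259/2014 = 713/696 + 1259/2014 = 1156123/700872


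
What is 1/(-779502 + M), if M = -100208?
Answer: -1/879710 ≈ -1.1367e-6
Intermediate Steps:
1/(-779502 + M) = 1/(-779502 - 100208) = 1/(-879710) = -1/879710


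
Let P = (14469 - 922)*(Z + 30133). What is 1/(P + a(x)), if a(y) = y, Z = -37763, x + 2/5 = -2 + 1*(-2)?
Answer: -5/516818072 ≈ -9.6746e-9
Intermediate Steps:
x = -22/5 (x = -2/5 + (-2 + 1*(-2)) = -2/5 + (-2 - 2) = -2/5 - 4 = -22/5 ≈ -4.4000)
P = -103363610 (P = (14469 - 922)*(-37763 + 30133) = 13547*(-7630) = -103363610)
1/(P + a(x)) = 1/(-103363610 - 22/5) = 1/(-516818072/5) = -5/516818072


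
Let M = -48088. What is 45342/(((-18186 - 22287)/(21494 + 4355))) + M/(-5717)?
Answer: -744293005118/25709349 ≈ -28950.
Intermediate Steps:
45342/(((-18186 - 22287)/(21494 + 4355))) + M/(-5717) = 45342/(((-18186 - 22287)/(21494 + 4355))) - 48088/(-5717) = 45342/((-40473/25849)) - 48088*(-1/5717) = 45342/((-40473*1/25849)) + 48088/5717 = 45342/(-40473/25849) + 48088/5717 = 45342*(-25849/40473) + 48088/5717 = -130227262/4497 + 48088/5717 = -744293005118/25709349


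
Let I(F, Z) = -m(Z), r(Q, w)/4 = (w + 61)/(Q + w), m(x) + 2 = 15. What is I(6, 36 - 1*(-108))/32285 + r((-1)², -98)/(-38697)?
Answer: -53575097/121185266565 ≈ -0.00044209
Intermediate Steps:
m(x) = 13 (m(x) = -2 + 15 = 13)
r(Q, w) = 4*(61 + w)/(Q + w) (r(Q, w) = 4*((w + 61)/(Q + w)) = 4*((61 + w)/(Q + w)) = 4*(61 + w)/(Q + w))
I(F, Z) = -13 (I(F, Z) = -1*13 = -13)
I(6, 36 - 1*(-108))/32285 + r((-1)², -98)/(-38697) = -13/32285 + (4*(61 - 98)/((-1)² - 98))/(-38697) = -13*1/32285 + (4*(-37)/(1 - 98))*(-1/38697) = -13/32285 + (4*(-37)/(-97))*(-1/38697) = -13/32285 + (4*(-1/97)*(-37))*(-1/38697) = -13/32285 + (148/97)*(-1/38697) = -13/32285 - 148/3753609 = -53575097/121185266565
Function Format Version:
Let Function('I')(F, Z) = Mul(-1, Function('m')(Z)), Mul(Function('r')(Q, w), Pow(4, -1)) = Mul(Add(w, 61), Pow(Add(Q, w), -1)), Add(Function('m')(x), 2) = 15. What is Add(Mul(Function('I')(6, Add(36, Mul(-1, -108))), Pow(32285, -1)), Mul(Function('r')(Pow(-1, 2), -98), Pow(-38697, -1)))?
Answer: Rational(-53575097, 121185266565) ≈ -0.00044209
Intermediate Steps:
Function('m')(x) = 13 (Function('m')(x) = Add(-2, 15) = 13)
Function('r')(Q, w) = Mul(4, Pow(Add(Q, w), -1), Add(61, w)) (Function('r')(Q, w) = Mul(4, Mul(Add(w, 61), Pow(Add(Q, w), -1))) = Mul(4, Mul(Add(61, w), Pow(Add(Q, w), -1))) = Mul(4, Mul(Pow(Add(Q, w), -1), Add(61, w))) = Mul(4, Pow(Add(Q, w), -1), Add(61, w)))
Function('I')(F, Z) = -13 (Function('I')(F, Z) = Mul(-1, 13) = -13)
Add(Mul(Function('I')(6, Add(36, Mul(-1, -108))), Pow(32285, -1)), Mul(Function('r')(Pow(-1, 2), -98), Pow(-38697, -1))) = Add(Mul(-13, Pow(32285, -1)), Mul(Mul(4, Pow(Add(Pow(-1, 2), -98), -1), Add(61, -98)), Pow(-38697, -1))) = Add(Mul(-13, Rational(1, 32285)), Mul(Mul(4, Pow(Add(1, -98), -1), -37), Rational(-1, 38697))) = Add(Rational(-13, 32285), Mul(Mul(4, Pow(-97, -1), -37), Rational(-1, 38697))) = Add(Rational(-13, 32285), Mul(Mul(4, Rational(-1, 97), -37), Rational(-1, 38697))) = Add(Rational(-13, 32285), Mul(Rational(148, 97), Rational(-1, 38697))) = Add(Rational(-13, 32285), Rational(-148, 3753609)) = Rational(-53575097, 121185266565)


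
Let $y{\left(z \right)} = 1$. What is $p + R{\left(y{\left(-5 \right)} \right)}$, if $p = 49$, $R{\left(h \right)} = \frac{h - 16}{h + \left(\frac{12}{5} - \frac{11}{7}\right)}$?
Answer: $\frac{2611}{64} \approx 40.797$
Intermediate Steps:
$R{\left(h \right)} = \frac{-16 + h}{\frac{29}{35} + h}$ ($R{\left(h \right)} = \frac{-16 + h}{h + \left(12 \cdot \frac{1}{5} - \frac{11}{7}\right)} = \frac{-16 + h}{h + \left(\frac{12}{5} - \frac{11}{7}\right)} = \frac{-16 + h}{h + \frac{29}{35}} = \frac{-16 + h}{\frac{29}{35} + h}$)
$p + R{\left(y{\left(-5 \right)} \right)} = 49 + \frac{35 \left(-16 + 1\right)}{29 + 35 \cdot 1} = 49 + 35 \frac{1}{29 + 35} \left(-15\right) = 49 + 35 \cdot \frac{1}{64} \left(-15\right) = 49 - \frac{525}{64} = \frac{2611}{64}$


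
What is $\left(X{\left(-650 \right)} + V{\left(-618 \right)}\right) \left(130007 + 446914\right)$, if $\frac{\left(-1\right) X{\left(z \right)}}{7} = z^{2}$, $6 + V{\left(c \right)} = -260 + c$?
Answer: $-1706753855664$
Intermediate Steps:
$V{\left(c \right)} = -266 + c$ ($V{\left(c \right)} = -6 + \left(-260 + c\right) = -266 + c$)
$X{\left(z \right)} = - 7 z^{2}$
$\left(X{\left(-650 \right)} + V{\left(-618 \right)}\right) \left(130007 + 446914\right) = \left(- 7 \left(-650\right)^{2} - 884\right) \left(130007 + 446914\right) = \left(\left(-7\right) 422500 - 884\right) 576921 = \left(-2957500 - 884\right) 576921 = \left(-2958384\right) 576921 = -1706753855664$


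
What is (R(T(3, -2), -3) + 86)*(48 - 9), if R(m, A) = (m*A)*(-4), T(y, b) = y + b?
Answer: 3822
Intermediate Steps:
T(y, b) = b + y
R(m, A) = -4*A*m (R(m, A) = (A*m)*(-4) = -4*A*m)
(R(T(3, -2), -3) + 86)*(48 - 9) = (-4*(-3)*(-2 + 3) + 86)*(48 - 9) = (-4*(-3)*1 + 86)*39 = (12 + 86)*39 = 98*39 = 3822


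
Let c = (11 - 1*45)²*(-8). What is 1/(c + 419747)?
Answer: 1/410499 ≈ 2.4361e-6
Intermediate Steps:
c = -9248 (c = (11 - 45)²*(-8) = (-34)²*(-8) = 1156*(-8) = -9248)
1/(c + 419747) = 1/(-9248 + 419747) = 1/410499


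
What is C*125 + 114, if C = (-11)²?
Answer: 15239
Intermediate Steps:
C = 121
C*125 + 114 = 121*125 + 114 = 15125 + 114 = 15239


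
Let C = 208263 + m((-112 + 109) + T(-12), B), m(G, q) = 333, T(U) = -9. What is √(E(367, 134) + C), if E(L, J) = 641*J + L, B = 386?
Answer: √294857 ≈ 543.01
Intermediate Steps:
E(L, J) = L + 641*J
C = 208596 (C = 208263 + 333 = 208596)
√(E(367, 134) + C) = √((367 + 641*134) + 208596) = √((367 + 85894) + 208596) = √(86261 + 208596) = √294857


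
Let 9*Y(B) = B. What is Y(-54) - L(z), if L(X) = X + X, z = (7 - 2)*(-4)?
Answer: 34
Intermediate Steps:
z = -20 (z = 5*(-4) = -20)
L(X) = 2*X
Y(B) = B/9
Y(-54) - L(z) = (1/9)*(-54) - 2*(-20) = -6 - 1*(-40) = -6 + 40 = 34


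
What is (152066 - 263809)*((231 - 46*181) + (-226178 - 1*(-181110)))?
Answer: 5940593109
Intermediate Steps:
(152066 - 263809)*((231 - 46*181) + (-226178 - 1*(-181110))) = -111743*((231 - 8326) + (-226178 + 181110)) = -111743*(-8095 - 45068) = -111743*(-53163) = 5940593109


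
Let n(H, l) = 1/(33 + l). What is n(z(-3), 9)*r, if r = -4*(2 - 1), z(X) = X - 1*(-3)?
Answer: -2/21 ≈ -0.095238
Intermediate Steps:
z(X) = 3 + X (z(X) = X + 3 = 3 + X)
r = -4 (r = -4*1 = -4)
n(z(-3), 9)*r = -4/(33 + 9) = -4/42 = (1/42)*(-4) = -2/21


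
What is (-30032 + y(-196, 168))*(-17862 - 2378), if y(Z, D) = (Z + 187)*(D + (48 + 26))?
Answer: 651930400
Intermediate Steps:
y(Z, D) = (74 + D)*(187 + Z) (y(Z, D) = (187 + Z)*(D + 74) = (187 + Z)*(74 + D) = (74 + D)*(187 + Z))
(-30032 + y(-196, 168))*(-17862 - 2378) = (-30032 + (13838 + 74*(-196) + 187*168 + 168*(-196)))*(-17862 - 2378) = (-30032 + (13838 - 14504 + 31416 - 32928))*(-20240) = (-30032 - 2178)*(-20240) = -32210*(-20240) = 651930400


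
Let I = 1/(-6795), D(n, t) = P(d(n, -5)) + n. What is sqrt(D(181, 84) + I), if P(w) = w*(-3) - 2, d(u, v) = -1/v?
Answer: sqrt(915231385)/2265 ≈ 13.357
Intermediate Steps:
P(w) = -2 - 3*w (P(w) = -3*w - 2 = -2 - 3*w)
D(n, t) = -13/5 + n (D(n, t) = (-2 - (-3)/(-5)) + n = (-2 - (-3)*(-1)/5) + n = (-2 - 3*1/5) + n = (-2 - 3/5) + n = -13/5 + n)
I = -1/6795 ≈ -0.00014717
sqrt(D(181, 84) + I) = sqrt((-13/5 + 181) - 1/6795) = sqrt(892/5 - 1/6795) = sqrt(1212227/6795) = sqrt(915231385)/2265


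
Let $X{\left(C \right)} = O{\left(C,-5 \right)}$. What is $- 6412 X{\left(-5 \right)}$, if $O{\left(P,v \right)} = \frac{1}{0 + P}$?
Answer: $\frac{6412}{5} \approx 1282.4$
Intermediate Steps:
$O{\left(P,v \right)} = \frac{1}{P}$
$X{\left(C \right)} = \frac{1}{C}$
$- 6412 X{\left(-5 \right)} = - \frac{6412}{-5} = \left(-6412\right) \left(- \frac{1}{5}\right) = \frac{6412}{5}$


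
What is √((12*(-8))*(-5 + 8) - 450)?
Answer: 3*I*√82 ≈ 27.166*I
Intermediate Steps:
√((12*(-8))*(-5 + 8) - 450) = √(-96*3 - 450) = √(-288 - 450) = √(-738) = 3*I*√82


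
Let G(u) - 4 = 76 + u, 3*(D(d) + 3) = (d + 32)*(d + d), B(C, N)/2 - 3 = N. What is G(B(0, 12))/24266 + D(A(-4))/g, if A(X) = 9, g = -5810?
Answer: -238979/6408430 ≈ -0.037291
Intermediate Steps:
B(C, N) = 6 + 2*N
D(d) = -3 + 2*d*(32 + d)/3 (D(d) = -3 + ((d + 32)*(d + d))/3 = -3 + ((32 + d)*(2*d))/3 = -3 + (2*d*(32 + d))/3 = -3 + 2*d*(32 + d)/3)
G(u) = 80 + u (G(u) = 4 + (76 + u) = 80 + u)
G(B(0, 12))/24266 + D(A(-4))/g = (80 + (6 + 2*12))/24266 + (-3 + (⅔)*9² + (64/3)*9)/(-5810) = (80 + (6 + 24))*(1/24266) + (-3 + (⅔)*81 + 192)*(-1/5810) = (80 + 30)*(1/24266) + (-3 + 54 + 192)*(-1/5810) = 110*(1/24266) + 243*(-1/5810) = 5/1103 - 243/5810 = -238979/6408430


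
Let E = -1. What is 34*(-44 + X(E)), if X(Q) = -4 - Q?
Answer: -1598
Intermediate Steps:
34*(-44 + X(E)) = 34*(-44 + (-4 - 1*(-1))) = 34*(-44 + (-4 + 1)) = 34*(-44 - 3) = 34*(-47) = -1598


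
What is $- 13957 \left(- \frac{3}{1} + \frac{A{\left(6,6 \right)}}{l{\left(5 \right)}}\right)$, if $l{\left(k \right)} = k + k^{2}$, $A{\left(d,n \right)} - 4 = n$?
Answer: $\frac{111656}{3} \approx 37219.0$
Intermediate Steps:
$A{\left(d,n \right)} = 4 + n$
$- 13957 \left(- \frac{3}{1} + \frac{A{\left(6,6 \right)}}{l{\left(5 \right)}}\right) = - 13957 \left(- \frac{3}{1} + \frac{4 + 6}{5 \left(1 + 5\right)}\right) = - 13957 \left(\left(-3\right) 1 + \frac{10}{5 \cdot 6}\right) = - 13957 \left(-3 + \frac{10}{30}\right) = - 13957 \left(-3 + 10 \cdot \frac{1}{30}\right) = - 13957 \left(-3 + \frac{1}{3}\right) = \left(-13957\right) \left(- \frac{8}{3}\right) = \frac{111656}{3}$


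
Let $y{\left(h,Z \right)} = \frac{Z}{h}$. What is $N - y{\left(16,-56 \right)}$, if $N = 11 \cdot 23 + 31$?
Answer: $\frac{575}{2} \approx 287.5$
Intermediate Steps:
$N = 284$ ($N = 253 + 31 = 284$)
$N - y{\left(16,-56 \right)} = 284 - - \frac{56}{16} = 284 - \left(-56\right) \frac{1}{16} = 284 - - \frac{7}{2} = 284 + \frac{7}{2} = \frac{575}{2}$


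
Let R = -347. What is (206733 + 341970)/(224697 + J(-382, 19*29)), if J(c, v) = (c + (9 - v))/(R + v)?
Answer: 9327951/3819772 ≈ 2.4420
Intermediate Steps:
J(c, v) = (9 + c - v)/(-347 + v) (J(c, v) = (c + (9 - v))/(-347 + v) = (9 + c - v)/(-347 + v))
(206733 + 341970)/(224697 + J(-382, 19*29)) = (206733 + 341970)/(224697 + (9 - 382 - 19*29)/(-347 + 19*29)) = 548703/(224697 + (9 - 382 - 1*551)/(-347 + 551)) = 548703/(224697 + (9 - 382 - 551)/204) = 548703/(224697 + (1/204)*(-924)) = 548703/(224697 - 77/17) = 548703/(3819772/17) = 548703*(17/3819772) = 9327951/3819772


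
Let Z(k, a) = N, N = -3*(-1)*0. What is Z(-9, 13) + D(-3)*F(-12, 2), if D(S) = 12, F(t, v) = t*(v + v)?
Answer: -576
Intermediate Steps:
F(t, v) = 2*t*v (F(t, v) = t*(2*v) = 2*t*v)
N = 0 (N = 3*0 = 0)
Z(k, a) = 0
Z(-9, 13) + D(-3)*F(-12, 2) = 0 + 12*(2*(-12)*2) = 0 + 12*(-48) = 0 - 576 = -576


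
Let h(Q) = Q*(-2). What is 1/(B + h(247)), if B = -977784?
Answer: -1/978278 ≈ -1.0222e-6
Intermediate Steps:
h(Q) = -2*Q
1/(B + h(247)) = 1/(-977784 - 2*247) = 1/(-977784 - 494) = 1/(-978278) = -1/978278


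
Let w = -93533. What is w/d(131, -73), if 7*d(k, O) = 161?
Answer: -93533/23 ≈ -4066.7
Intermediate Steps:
d(k, O) = 23 (d(k, O) = (⅐)*161 = 23)
w/d(131, -73) = -93533/23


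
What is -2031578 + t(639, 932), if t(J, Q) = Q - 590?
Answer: -2031236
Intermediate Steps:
t(J, Q) = -590 + Q
-2031578 + t(639, 932) = -2031578 + (-590 + 932) = -2031578 + 342 = -2031236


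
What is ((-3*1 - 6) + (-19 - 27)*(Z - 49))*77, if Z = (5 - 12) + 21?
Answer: 123277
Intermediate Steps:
Z = 14 (Z = -7 + 21 = 14)
((-3*1 - 6) + (-19 - 27)*(Z - 49))*77 = ((-3*1 - 6) + (-19 - 27)*(14 - 49))*77 = ((-3 - 6) - 46*(-35))*77 = (-9 + 1610)*77 = 1601*77 = 123277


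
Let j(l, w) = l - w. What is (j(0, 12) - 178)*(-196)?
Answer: 37240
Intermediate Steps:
(j(0, 12) - 178)*(-196) = ((0 - 1*12) - 178)*(-196) = ((0 - 12) - 178)*(-196) = (-12 - 178)*(-196) = -190*(-196) = 37240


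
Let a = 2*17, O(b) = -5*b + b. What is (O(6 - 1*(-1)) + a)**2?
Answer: 36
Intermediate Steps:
O(b) = -4*b
a = 34
(O(6 - 1*(-1)) + a)**2 = (-4*(6 - 1*(-1)) + 34)**2 = (-4*(6 + 1) + 34)**2 = (-4*7 + 34)**2 = (-28 + 34)**2 = 6**2 = 36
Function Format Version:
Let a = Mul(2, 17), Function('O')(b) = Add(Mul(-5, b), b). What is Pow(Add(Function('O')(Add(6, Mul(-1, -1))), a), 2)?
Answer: 36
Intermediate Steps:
Function('O')(b) = Mul(-4, b)
a = 34
Pow(Add(Function('O')(Add(6, Mul(-1, -1))), a), 2) = Pow(Add(Mul(-4, Add(6, Mul(-1, -1))), 34), 2) = Pow(Add(Mul(-4, Add(6, 1)), 34), 2) = Pow(Add(Mul(-4, 7), 34), 2) = Pow(Add(-28, 34), 2) = Pow(6, 2) = 36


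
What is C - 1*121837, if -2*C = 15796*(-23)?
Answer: 59817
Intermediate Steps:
C = 181654 (C = -7898*(-23) = -½*(-363308) = 181654)
C - 1*121837 = 181654 - 1*121837 = 181654 - 121837 = 59817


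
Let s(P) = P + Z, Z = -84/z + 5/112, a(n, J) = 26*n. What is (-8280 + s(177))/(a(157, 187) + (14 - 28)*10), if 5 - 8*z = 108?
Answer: -93400429/45474912 ≈ -2.0539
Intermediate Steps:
z = -103/8 (z = 5/8 - 1/8*108 = 5/8 - 27/2 = -103/8 ≈ -12.875)
Z = 75779/11536 (Z = -84/(-103/8) + 5/112 = -84*(-8/103) + 5*(1/112) = 672/103 + 5/112 = 75779/11536 ≈ 6.5689)
s(P) = 75779/11536 + P (s(P) = P + 75779/11536 = 75779/11536 + P)
(-8280 + s(177))/(a(157, 187) + (14 - 28)*10) = (-8280 + (75779/11536 + 177))/(26*157 + (14 - 28)*10) = (-8280 + 2117651/11536)/(4082 - 14*10) = -93400429/(11536*(4082 - 140)) = -93400429/11536/3942 = -93400429/11536*1/3942 = -93400429/45474912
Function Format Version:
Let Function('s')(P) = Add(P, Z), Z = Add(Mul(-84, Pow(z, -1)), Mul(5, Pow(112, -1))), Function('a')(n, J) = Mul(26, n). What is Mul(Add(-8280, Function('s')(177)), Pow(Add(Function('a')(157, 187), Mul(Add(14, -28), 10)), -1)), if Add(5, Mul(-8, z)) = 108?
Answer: Rational(-93400429, 45474912) ≈ -2.0539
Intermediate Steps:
z = Rational(-103, 8) (z = Add(Rational(5, 8), Mul(Rational(-1, 8), 108)) = Add(Rational(5, 8), Rational(-27, 2)) = Rational(-103, 8) ≈ -12.875)
Z = Rational(75779, 11536) (Z = Add(Mul(-84, Pow(Rational(-103, 8), -1)), Mul(5, Pow(112, -1))) = Add(Mul(-84, Rational(-8, 103)), Mul(5, Rational(1, 112))) = Add(Rational(672, 103), Rational(5, 112)) = Rational(75779, 11536) ≈ 6.5689)
Function('s')(P) = Add(Rational(75779, 11536), P) (Function('s')(P) = Add(P, Rational(75779, 11536)) = Add(Rational(75779, 11536), P))
Mul(Add(-8280, Function('s')(177)), Pow(Add(Function('a')(157, 187), Mul(Add(14, -28), 10)), -1)) = Mul(Add(-8280, Add(Rational(75779, 11536), 177)), Pow(Add(Mul(26, 157), Mul(Add(14, -28), 10)), -1)) = Mul(Add(-8280, Rational(2117651, 11536)), Pow(Add(4082, Mul(-14, 10)), -1)) = Mul(Rational(-93400429, 11536), Pow(Add(4082, -140), -1)) = Mul(Rational(-93400429, 11536), Pow(3942, -1)) = Mul(Rational(-93400429, 11536), Rational(1, 3942)) = Rational(-93400429, 45474912)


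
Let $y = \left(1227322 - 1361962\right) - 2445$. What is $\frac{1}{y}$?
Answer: $- \frac{1}{137085} \approx -7.2947 \cdot 10^{-6}$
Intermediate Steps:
$y = -137085$ ($y = \left(1227322 + \left(-1638302 + 276340\right)\right) - 2445 = \left(1227322 - 1361962\right) - 2445 = -134640 - 2445 = -137085$)
$\frac{1}{y} = \frac{1}{-137085} = - \frac{1}{137085}$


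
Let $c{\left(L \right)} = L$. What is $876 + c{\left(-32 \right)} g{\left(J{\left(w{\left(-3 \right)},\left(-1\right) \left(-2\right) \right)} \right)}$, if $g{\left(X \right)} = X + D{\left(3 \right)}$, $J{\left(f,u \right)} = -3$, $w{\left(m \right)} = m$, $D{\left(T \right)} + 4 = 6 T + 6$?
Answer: $332$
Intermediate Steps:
$D{\left(T \right)} = 2 + 6 T$ ($D{\left(T \right)} = -4 + \left(6 T + 6\right) = -4 + \left(6 + 6 T\right) = 2 + 6 T$)
$g{\left(X \right)} = 20 + X$ ($g{\left(X \right)} = X + \left(2 + 6 \cdot 3\right) = X + \left(2 + 18\right) = X + 20 = 20 + X$)
$876 + c{\left(-32 \right)} g{\left(J{\left(w{\left(-3 \right)},\left(-1\right) \left(-2\right) \right)} \right)} = 876 - 32 \left(20 - 3\right) = 876 - 544 = 332$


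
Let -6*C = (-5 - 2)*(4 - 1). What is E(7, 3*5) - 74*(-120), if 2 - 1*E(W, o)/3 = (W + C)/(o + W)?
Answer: 390921/44 ≈ 8884.6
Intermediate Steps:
C = 7/2 (C = -(-5 - 2)*(4 - 1)/6 = -(-7)*3/6 = -⅙*(-21) = 7/2 ≈ 3.5000)
E(W, o) = 6 - 3*(7/2 + W)/(W + o) (E(W, o) = 6 - 3*(W + 7/2)/(o + W) = 6 - 3*(7/2 + W)/(W + o))
E(7, 3*5) - 74*(-120) = (-21/2 + 3*7 + 6*(3*5))/(7 + 3*5) - 74*(-120) = (-21/2 + 21 + 6*15)/(7 + 15) + 8880 = (-21/2 + 21 + 90)/22 + 8880 = (1/22)*(201/2) + 8880 = 201/44 + 8880 = 390921/44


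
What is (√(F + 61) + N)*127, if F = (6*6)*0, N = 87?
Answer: 11049 + 127*√61 ≈ 12041.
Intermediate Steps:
F = 0 (F = 36*0 = 0)
(√(F + 61) + N)*127 = (√(0 + 61) + 87)*127 = (√61 + 87)*127 = (87 + √61)*127 = 11049 + 127*√61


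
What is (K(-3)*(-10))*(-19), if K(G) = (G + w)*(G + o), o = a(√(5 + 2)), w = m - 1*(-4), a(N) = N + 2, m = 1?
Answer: -380 + 380*√7 ≈ 625.39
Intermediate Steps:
a(N) = 2 + N
w = 5 (w = 1 - 1*(-4) = 1 + 4 = 5)
o = 2 + √7 (o = 2 + √(5 + 2) = 2 + √7 ≈ 4.6458)
K(G) = (5 + G)*(2 + G + √7) (K(G) = (G + 5)*(G + (2 + √7)) = (5 + G)*(2 + G + √7))
(K(-3)*(-10))*(-19) = ((10 + (-3)² + 5*√7 + 7*(-3) - 3*√7)*(-10))*(-19) = ((10 + 9 + 5*√7 - 21 - 3*√7)*(-10))*(-19) = ((-2 + 2*√7)*(-10))*(-19) = (20 - 20*√7)*(-19) = -380 + 380*√7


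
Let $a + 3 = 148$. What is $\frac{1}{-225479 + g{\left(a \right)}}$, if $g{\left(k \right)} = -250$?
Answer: $- \frac{1}{225729} \approx -4.4301 \cdot 10^{-6}$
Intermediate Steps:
$a = 145$ ($a = -3 + 148 = 145$)
$\frac{1}{-225479 + g{\left(a \right)}} = \frac{1}{-225479 - 250} = \frac{1}{-225729} = - \frac{1}{225729}$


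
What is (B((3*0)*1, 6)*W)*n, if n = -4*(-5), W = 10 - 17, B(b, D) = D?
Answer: -840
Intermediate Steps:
W = -7
n = 20
(B((3*0)*1, 6)*W)*n = (6*(-7))*20 = -42*20 = -840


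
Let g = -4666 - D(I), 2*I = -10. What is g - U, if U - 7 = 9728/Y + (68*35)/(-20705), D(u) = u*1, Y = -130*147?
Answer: -184675256336/39567255 ≈ -4667.4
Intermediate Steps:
Y = -19110
I = -5 (I = (½)*(-10) = -5)
D(u) = u
g = -4661 (g = -4666 - 1*(-5) = -4666 + 5 = -4661)
U = 252280781/39567255 (U = 7 + (9728/(-19110) + (68*35)/(-20705)) = 7 + (9728*(-1/19110) + 2380*(-1/20705)) = 7 + (-4864/9555 - 476/4141) = 7 - 24690004/39567255 = 252280781/39567255 ≈ 6.3760)
g - U = -4661 - 1*252280781/39567255 = -4661 - 252280781/39567255 = -184675256336/39567255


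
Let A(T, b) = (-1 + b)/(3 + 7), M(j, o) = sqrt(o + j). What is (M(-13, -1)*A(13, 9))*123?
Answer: 492*I*sqrt(14)/5 ≈ 368.18*I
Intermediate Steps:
M(j, o) = sqrt(j + o)
A(T, b) = -1/10 + b/10 (A(T, b) = (-1 + b)/10 = (-1 + b)*(1/10) = -1/10 + b/10)
(M(-13, -1)*A(13, 9))*123 = (sqrt(-13 - 1)*(-1/10 + (1/10)*9))*123 = (sqrt(-14)*(-1/10 + 9/10))*123 = ((I*sqrt(14))*(4/5))*123 = (4*I*sqrt(14)/5)*123 = 492*I*sqrt(14)/5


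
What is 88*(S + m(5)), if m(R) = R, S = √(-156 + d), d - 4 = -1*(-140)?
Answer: 440 + 176*I*√3 ≈ 440.0 + 304.84*I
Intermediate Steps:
d = 144 (d = 4 - 1*(-140) = 4 + 140 = 144)
S = 2*I*√3 (S = √(-156 + 144) = √(-12) = 2*I*√3 ≈ 3.4641*I)
88*(S + m(5)) = 88*(2*I*√3 + 5) = 88*(5 + 2*I*√3) = 440 + 176*I*√3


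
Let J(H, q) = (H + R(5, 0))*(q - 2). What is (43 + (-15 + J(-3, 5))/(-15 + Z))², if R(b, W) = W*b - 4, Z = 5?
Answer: 54289/25 ≈ 2171.6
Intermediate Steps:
R(b, W) = -4 + W*b
J(H, q) = (-4 + H)*(-2 + q) (J(H, q) = (H + (-4 + 0*5))*(q - 2) = (H + (-4 + 0))*(-2 + q) = (H - 4)*(-2 + q) = (-4 + H)*(-2 + q))
(43 + (-15 + J(-3, 5))/(-15 + Z))² = (43 + (-15 + (8 - 4*5 - 2*(-3) - 3*5))/(-15 + 5))² = (43 + (-15 + (8 - 20 + 6 - 15))/(-10))² = (43 + (-15 - 21)*(-⅒))² = (43 - 36*(-⅒))² = (43 + 18/5)² = (233/5)² = 54289/25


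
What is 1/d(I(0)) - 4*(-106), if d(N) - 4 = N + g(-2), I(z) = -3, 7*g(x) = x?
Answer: 2127/5 ≈ 425.40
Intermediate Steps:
g(x) = x/7
d(N) = 26/7 + N (d(N) = 4 + (N + (⅐)*(-2)) = 4 + (N - 2/7) = 4 + (-2/7 + N) = 26/7 + N)
1/d(I(0)) - 4*(-106) = 1/(26/7 - 3) - 4*(-106) = 1/(5/7) + 424 = 7/5 + 424 = 2127/5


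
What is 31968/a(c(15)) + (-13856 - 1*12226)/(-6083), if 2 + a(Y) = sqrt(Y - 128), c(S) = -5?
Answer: 54*(-514310*I + 69*sqrt(133))/(869*(sqrt(133) + 2*I)) ≈ -462.4 - 2691.0*I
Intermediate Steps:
a(Y) = -2 + sqrt(-128 + Y) (a(Y) = -2 + sqrt(Y - 128) = -2 + sqrt(-128 + Y))
31968/a(c(15)) + (-13856 - 1*12226)/(-6083) = 31968/(-2 + sqrt(-128 - 5)) + (-13856 - 1*12226)/(-6083) = 31968/(-2 + sqrt(-133)) + (-13856 - 12226)*(-1/6083) = 31968/(-2 + I*sqrt(133)) - 26082*(-1/6083) = 31968/(-2 + I*sqrt(133)) + 3726/869 = 3726/869 + 31968/(-2 + I*sqrt(133))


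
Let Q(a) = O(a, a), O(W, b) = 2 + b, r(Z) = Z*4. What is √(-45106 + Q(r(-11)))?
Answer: 2*I*√11287 ≈ 212.48*I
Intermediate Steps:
r(Z) = 4*Z
Q(a) = 2 + a
√(-45106 + Q(r(-11))) = √(-45106 + (2 + 4*(-11))) = √(-45106 + (2 - 44)) = √(-45106 - 42) = √(-45148) = 2*I*√11287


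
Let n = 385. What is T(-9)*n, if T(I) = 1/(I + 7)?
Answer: -385/2 ≈ -192.50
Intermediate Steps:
T(I) = 1/(7 + I)
T(-9)*n = 385/(7 - 9) = 385/(-2) = -½*385 = -385/2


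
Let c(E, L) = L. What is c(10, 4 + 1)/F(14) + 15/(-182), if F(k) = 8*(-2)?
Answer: -575/1456 ≈ -0.39492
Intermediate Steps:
F(k) = -16
c(10, 4 + 1)/F(14) + 15/(-182) = (4 + 1)/(-16) + 15/(-182) = 5*(-1/16) + 15*(-1/182) = -5/16 - 15/182 = -575/1456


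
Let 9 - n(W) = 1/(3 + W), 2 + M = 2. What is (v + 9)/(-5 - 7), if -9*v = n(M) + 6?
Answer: -199/324 ≈ -0.61420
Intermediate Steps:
M = 0 (M = -2 + 2 = 0)
n(W) = 9 - 1/(3 + W)
v = -44/27 (v = -((26 + 9*0)/(3 + 0) + 6)/9 = -((26 + 0)/3 + 6)/9 = -((⅓)*26 + 6)/9 = -(26/3 + 6)/9 = -⅑*44/3 = -44/27 ≈ -1.6296)
(v + 9)/(-5 - 7) = (-44/27 + 9)/(-5 - 7) = (199/27)/(-12) = (199/27)*(-1/12) = -199/324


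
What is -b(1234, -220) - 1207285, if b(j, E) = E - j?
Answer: -1205831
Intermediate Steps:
-b(1234, -220) - 1207285 = -(-220 - 1*1234) - 1207285 = -(-220 - 1234) - 1207285 = -1*(-1454) - 1207285 = 1454 - 1207285 = -1205831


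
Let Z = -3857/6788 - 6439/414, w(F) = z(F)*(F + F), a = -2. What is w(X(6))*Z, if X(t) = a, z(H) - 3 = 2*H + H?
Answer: -22652365/117093 ≈ -193.46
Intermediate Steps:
z(H) = 3 + 3*H (z(H) = 3 + (2*H + H) = 3 + 3*H)
X(t) = -2
w(F) = 2*F*(3 + 3*F) (w(F) = (3 + 3*F)*(F + F) = (3 + 3*F)*(2*F) = 2*F*(3 + 3*F))
Z = -22652365/1405116 (Z = -3857*1/6788 - 6439*1/414 = -3857/6788 - 6439/414 = -22652365/1405116 ≈ -16.121)
w(X(6))*Z = (6*(-2)*(1 - 2))*(-22652365/1405116) = (6*(-2)*(-1))*(-22652365/1405116) = 12*(-22652365/1405116) = -22652365/117093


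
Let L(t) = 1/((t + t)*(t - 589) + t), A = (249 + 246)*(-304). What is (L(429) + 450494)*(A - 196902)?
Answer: -7138764295383042/45617 ≈ -1.5649e+11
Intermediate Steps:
A = -150480 (A = 495*(-304) = -150480)
L(t) = 1/(t + 2*t*(-589 + t)) (L(t) = 1/((2*t)*(-589 + t) + t) = 1/(2*t*(-589 + t) + t) = 1/(t + 2*t*(-589 + t)))
(L(429) + 450494)*(A - 196902) = (1/(429*(-1177 + 2*429)) + 450494)*(-150480 - 196902) = (1/(429*(-1177 + 858)) + 450494)*(-347382) = ((1/429)/(-319) + 450494)*(-347382) = ((1/429)*(-1/319) + 450494)*(-347382) = (-1/136851 + 450494)*(-347382) = (61650554393/136851)*(-347382) = -7138764295383042/45617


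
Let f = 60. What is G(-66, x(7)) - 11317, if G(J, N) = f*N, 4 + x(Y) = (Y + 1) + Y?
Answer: -10657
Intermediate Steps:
x(Y) = -3 + 2*Y (x(Y) = -4 + ((Y + 1) + Y) = -4 + ((1 + Y) + Y) = -4 + (1 + 2*Y) = -3 + 2*Y)
G(J, N) = 60*N
G(-66, x(7)) - 11317 = 60*(-3 + 2*7) - 11317 = 60*(-3 + 14) - 11317 = 60*11 - 11317 = 660 - 11317 = -10657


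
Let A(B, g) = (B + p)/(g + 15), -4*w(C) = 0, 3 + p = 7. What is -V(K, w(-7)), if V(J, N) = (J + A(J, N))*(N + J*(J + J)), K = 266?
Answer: -40189408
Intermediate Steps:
p = 4 (p = -3 + 7 = 4)
w(C) = 0 (w(C) = -¼*0 = 0)
A(B, g) = (4 + B)/(15 + g) (A(B, g) = (B + 4)/(g + 15) = (4 + B)/(15 + g))
V(J, N) = (J + (4 + J)/(15 + N))*(N + 2*J²) (V(J, N) = (J + (4 + J)/(15 + N))*(N + J*(J + J)) = (J + (4 + J)/(15 + N))*(N + J*(2*J)) = (J + (4 + J)/(15 + N))*(N + 2*J²))
-V(K, w(-7)) = -(0*(4 + 266) + 2*266²*(4 + 266) + 266*(15 + 0)*(0 + 2*266²))/(15 + 0) = -(0*270 + 2*70756*270 + 266*15*(0 + 2*70756))/15 = -(0 + 38208240 + 266*15*(0 + 141512))/15 = -(0 + 38208240 + 266*15*141512)/15 = -(0 + 38208240 + 564632880)/15 = -602841120/15 = -1*40189408 = -40189408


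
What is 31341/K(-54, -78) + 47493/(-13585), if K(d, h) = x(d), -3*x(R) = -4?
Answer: 1277112483/54340 ≈ 23502.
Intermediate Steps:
x(R) = 4/3 (x(R) = -⅓*(-4) = 4/3)
K(d, h) = 4/3
31341/K(-54, -78) + 47493/(-13585) = 31341/(4/3) + 47493/(-13585) = 31341*(¾) + 47493*(-1/13585) = 94023/4 - 47493/13585 = 1277112483/54340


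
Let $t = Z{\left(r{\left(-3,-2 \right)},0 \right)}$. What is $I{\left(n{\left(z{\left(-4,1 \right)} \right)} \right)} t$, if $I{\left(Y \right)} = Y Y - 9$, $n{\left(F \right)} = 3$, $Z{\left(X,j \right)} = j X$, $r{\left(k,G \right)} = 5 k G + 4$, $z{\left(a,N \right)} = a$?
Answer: $0$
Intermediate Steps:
$r{\left(k,G \right)} = 4 + 5 G k$ ($r{\left(k,G \right)} = 5 G k + 4 = 4 + 5 G k$)
$Z{\left(X,j \right)} = X j$
$t = 0$ ($t = \left(4 + 5 \left(-2\right) \left(-3\right)\right) 0 = \left(4 + 30\right) 0 = 34 \cdot 0 = 0$)
$I{\left(Y \right)} = -9 + Y^{2}$ ($I{\left(Y \right)} = Y^{2} - 9 = -9 + Y^{2}$)
$I{\left(n{\left(z{\left(-4,1 \right)} \right)} \right)} t = \left(-9 + 3^{2}\right) 0 = \left(-9 + 9\right) 0 = 0 \cdot 0 = 0$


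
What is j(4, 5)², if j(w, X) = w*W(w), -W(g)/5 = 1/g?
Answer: 25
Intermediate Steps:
W(g) = -5/g
j(w, X) = -5 (j(w, X) = w*(-5/w) = -5)
j(4, 5)² = (-5)² = 25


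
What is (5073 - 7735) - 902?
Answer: -3564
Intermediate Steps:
(5073 - 7735) - 902 = -2662 - 902 = -3564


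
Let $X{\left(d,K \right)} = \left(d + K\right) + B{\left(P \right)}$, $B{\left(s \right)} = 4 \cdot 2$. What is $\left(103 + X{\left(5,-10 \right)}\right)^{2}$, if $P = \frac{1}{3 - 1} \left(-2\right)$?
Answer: $11236$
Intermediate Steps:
$P = -1$ ($P = \frac{1}{2} \left(-2\right) = -1$)
$B{\left(s \right)} = 8$
$X{\left(d,K \right)} = 8 + K + d$ ($X{\left(d,K \right)} = \left(d + K\right) + 8 = \left(K + d\right) + 8 = 8 + K + d$)
$\left(103 + X{\left(5,-10 \right)}\right)^{2} = \left(103 + \left(8 - 10 + 5\right)\right)^{2} = \left(103 + 3\right)^{2} = 106^{2} = 11236$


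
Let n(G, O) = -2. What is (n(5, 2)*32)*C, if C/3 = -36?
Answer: 6912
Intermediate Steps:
C = -108 (C = 3*(-36) = -108)
(n(5, 2)*32)*C = -2*32*(-108) = -64*(-108) = 6912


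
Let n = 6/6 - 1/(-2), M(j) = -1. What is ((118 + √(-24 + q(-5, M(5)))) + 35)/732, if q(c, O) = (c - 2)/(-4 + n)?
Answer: 51/244 + I*√530/3660 ≈ 0.20902 + 0.0062901*I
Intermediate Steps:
n = 3/2 (n = 6*(⅙) - 1*(-½) = 1 + ½ = 3/2 ≈ 1.5000)
q(c, O) = ⅘ - 2*c/5 (q(c, O) = (c - 2)/(-4 + 3/2) = (-2 + c)/(-5/2) = (-2 + c)*(-⅖) = ⅘ - 2*c/5)
((118 + √(-24 + q(-5, M(5)))) + 35)/732 = ((118 + √(-24 + (⅘ - ⅖*(-5)))) + 35)/732 = ((118 + √(-24 + (⅘ + 2))) + 35)*(1/732) = ((118 + √(-24 + 14/5)) + 35)*(1/732) = ((118 + √(-106/5)) + 35)*(1/732) = ((118 + I*√530/5) + 35)*(1/732) = (153 + I*√530/5)*(1/732) = 51/244 + I*√530/3660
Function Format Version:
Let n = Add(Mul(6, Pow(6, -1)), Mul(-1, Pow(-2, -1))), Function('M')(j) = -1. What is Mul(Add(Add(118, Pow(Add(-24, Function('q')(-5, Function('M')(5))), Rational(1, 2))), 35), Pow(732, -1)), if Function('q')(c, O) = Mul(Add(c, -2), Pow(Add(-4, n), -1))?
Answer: Add(Rational(51, 244), Mul(Rational(1, 3660), I, Pow(530, Rational(1, 2)))) ≈ Add(0.20902, Mul(0.0062901, I))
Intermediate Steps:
n = Rational(3, 2) (n = Add(Mul(6, Rational(1, 6)), Mul(-1, Rational(-1, 2))) = Add(1, Rational(1, 2)) = Rational(3, 2) ≈ 1.5000)
Function('q')(c, O) = Add(Rational(4, 5), Mul(Rational(-2, 5), c)) (Function('q')(c, O) = Mul(Add(c, -2), Pow(Add(-4, Rational(3, 2)), -1)) = Mul(Add(-2, c), Pow(Rational(-5, 2), -1)) = Mul(Add(-2, c), Rational(-2, 5)) = Add(Rational(4, 5), Mul(Rational(-2, 5), c)))
Mul(Add(Add(118, Pow(Add(-24, Function('q')(-5, Function('M')(5))), Rational(1, 2))), 35), Pow(732, -1)) = Mul(Add(Add(118, Pow(Add(-24, Add(Rational(4, 5), Mul(Rational(-2, 5), -5))), Rational(1, 2))), 35), Pow(732, -1)) = Mul(Add(Add(118, Pow(Add(-24, Add(Rational(4, 5), 2)), Rational(1, 2))), 35), Rational(1, 732)) = Mul(Add(Add(118, Pow(Add(-24, Rational(14, 5)), Rational(1, 2))), 35), Rational(1, 732)) = Mul(Add(Add(118, Pow(Rational(-106, 5), Rational(1, 2))), 35), Rational(1, 732)) = Mul(Add(Add(118, Mul(Rational(1, 5), I, Pow(530, Rational(1, 2)))), 35), Rational(1, 732)) = Mul(Add(153, Mul(Rational(1, 5), I, Pow(530, Rational(1, 2)))), Rational(1, 732)) = Add(Rational(51, 244), Mul(Rational(1, 3660), I, Pow(530, Rational(1, 2))))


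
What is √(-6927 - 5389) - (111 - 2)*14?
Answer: -1526 + 2*I*√3079 ≈ -1526.0 + 110.98*I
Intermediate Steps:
√(-6927 - 5389) - (111 - 2)*14 = √(-12316) - 109*14 = 2*I*√3079 - 1*1526 = 2*I*√3079 - 1526 = -1526 + 2*I*√3079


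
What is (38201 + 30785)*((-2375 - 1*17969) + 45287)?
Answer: 1720717798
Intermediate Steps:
(38201 + 30785)*((-2375 - 1*17969) + 45287) = 68986*((-2375 - 17969) + 45287) = 68986*(-20344 + 45287) = 68986*24943 = 1720717798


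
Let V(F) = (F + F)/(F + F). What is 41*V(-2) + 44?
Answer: 85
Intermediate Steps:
V(F) = 1 (V(F) = (2*F)/((2*F)) = (2*F)*(1/(2*F)) = 1)
41*V(-2) + 44 = 41*1 + 44 = 41 + 44 = 85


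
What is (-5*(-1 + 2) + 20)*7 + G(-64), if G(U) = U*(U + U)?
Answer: 8297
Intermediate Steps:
G(U) = 2*U² (G(U) = U*(2*U) = 2*U²)
(-5*(-1 + 2) + 20)*7 + G(-64) = (-5*(-1 + 2) + 20)*7 + 2*(-64)² = (-5*1 + 20)*7 + 2*4096 = (-5 + 20)*7 + 8192 = 15*7 + 8192 = 105 + 8192 = 8297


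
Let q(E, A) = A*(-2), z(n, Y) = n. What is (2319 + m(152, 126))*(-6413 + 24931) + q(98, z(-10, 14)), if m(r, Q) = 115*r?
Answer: 366637902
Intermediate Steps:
q(E, A) = -2*A
(2319 + m(152, 126))*(-6413 + 24931) + q(98, z(-10, 14)) = (2319 + 115*152)*(-6413 + 24931) - 2*(-10) = (2319 + 17480)*18518 + 20 = 19799*18518 + 20 = 366637882 + 20 = 366637902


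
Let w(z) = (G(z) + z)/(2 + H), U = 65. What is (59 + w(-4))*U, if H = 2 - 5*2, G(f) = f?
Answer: 11765/3 ≈ 3921.7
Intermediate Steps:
H = -8 (H = 2 - 10 = -8)
w(z) = -z/3 (w(z) = (z + z)/(2 - 8) = (2*z)/(-6) = (2*z)*(-⅙) = -z/3)
(59 + w(-4))*U = (59 - ⅓*(-4))*65 = (59 + 4/3)*65 = (181/3)*65 = 11765/3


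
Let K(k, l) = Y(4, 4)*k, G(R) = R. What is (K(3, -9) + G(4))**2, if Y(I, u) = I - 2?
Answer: 100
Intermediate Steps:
Y(I, u) = -2 + I
K(k, l) = 2*k (K(k, l) = (-2 + 4)*k = 2*k)
(K(3, -9) + G(4))**2 = (2*3 + 4)**2 = (6 + 4)**2 = 10**2 = 100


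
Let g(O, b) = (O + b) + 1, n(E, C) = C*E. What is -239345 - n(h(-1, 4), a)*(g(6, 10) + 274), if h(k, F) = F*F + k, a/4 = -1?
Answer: -221885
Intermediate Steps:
a = -4 (a = 4*(-1) = -4)
h(k, F) = k + F² (h(k, F) = F² + k = k + F²)
g(O, b) = 1 + O + b
-239345 - n(h(-1, 4), a)*(g(6, 10) + 274) = -239345 - (-4*(-1 + 4²))*((1 + 6 + 10) + 274) = -239345 - (-4*(-1 + 16))*(17 + 274) = -239345 - (-4*15)*291 = -239345 - (-60)*291 = -239345 - 1*(-17460) = -239345 + 17460 = -221885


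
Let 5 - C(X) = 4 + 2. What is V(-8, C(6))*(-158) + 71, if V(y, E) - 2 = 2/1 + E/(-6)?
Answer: -1762/3 ≈ -587.33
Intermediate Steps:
C(X) = -1 (C(X) = 5 - (4 + 2) = 5 - 1*6 = 5 - 6 = -1)
V(y, E) = 4 - E/6 (V(y, E) = 2 + (2/1 + E/(-6)) = 2 + (2*1 + E*(-⅙)) = 2 + (2 - E/6) = 4 - E/6)
V(-8, C(6))*(-158) + 71 = (4 - ⅙*(-1))*(-158) + 71 = (4 + ⅙)*(-158) + 71 = (25/6)*(-158) + 71 = -1975/3 + 71 = -1762/3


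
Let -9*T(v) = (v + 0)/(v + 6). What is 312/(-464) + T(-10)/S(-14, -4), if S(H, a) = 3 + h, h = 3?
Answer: -2251/3132 ≈ -0.71871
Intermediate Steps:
S(H, a) = 6 (S(H, a) = 3 + 3 = 6)
T(v) = -v/(9*(6 + v)) (T(v) = -(v + 0)/(9*(v + 6)) = -v/(9*(6 + v)))
312/(-464) + T(-10)/S(-14, -4) = 312/(-464) - 1*(-10)/(54 + 9*(-10))/6 = 312*(-1/464) - 1*(-10)/(54 - 90)*(⅙) = -39/58 - 1*(-10)/(-36)*(⅙) = -39/58 - 1*(-10)*(-1/36)*(⅙) = -39/58 - 5/18*⅙ = -39/58 - 5/108 = -2251/3132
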